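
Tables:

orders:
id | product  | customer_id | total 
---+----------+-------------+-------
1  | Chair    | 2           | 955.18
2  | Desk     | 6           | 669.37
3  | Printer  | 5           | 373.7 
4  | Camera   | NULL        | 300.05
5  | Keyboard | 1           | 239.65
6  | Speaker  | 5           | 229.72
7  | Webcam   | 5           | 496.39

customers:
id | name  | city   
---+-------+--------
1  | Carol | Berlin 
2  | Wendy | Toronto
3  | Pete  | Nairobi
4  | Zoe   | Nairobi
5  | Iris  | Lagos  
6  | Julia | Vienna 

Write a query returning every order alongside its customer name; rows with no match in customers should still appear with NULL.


LEFT JOIN keeps every row from orders (the left table); where customer_id has no match in customers, the customer columns become NULL. Walk through each order:
  - order 1 (Chair): customer_id=2 -> matches Wendy
  - order 2 (Desk): customer_id=6 -> matches Julia
  - order 3 (Printer): customer_id=5 -> matches Iris
  - order 4 (Camera): customer_id=NULL, no match -> kept with NULL
  - order 5 (Keyboard): customer_id=1 -> matches Carol
  - order 6 (Speaker): customer_id=5 -> matches Iris
  - order 7 (Webcam): customer_id=5 -> matches Iris
All 7 rows appear; 1 has NULL customer.

SQL:
SELECT a.product, b.name AS customer
FROM orders a
LEFT JOIN customers b ON a.customer_id = b.id

Result:
product  | customer
---------+---------
Chair    | Wendy   
Desk     | Julia   
Printer  | Iris    
Camera   | NULL    
Keyboard | Carol   
Speaker  | Iris    
Webcam   | Iris    


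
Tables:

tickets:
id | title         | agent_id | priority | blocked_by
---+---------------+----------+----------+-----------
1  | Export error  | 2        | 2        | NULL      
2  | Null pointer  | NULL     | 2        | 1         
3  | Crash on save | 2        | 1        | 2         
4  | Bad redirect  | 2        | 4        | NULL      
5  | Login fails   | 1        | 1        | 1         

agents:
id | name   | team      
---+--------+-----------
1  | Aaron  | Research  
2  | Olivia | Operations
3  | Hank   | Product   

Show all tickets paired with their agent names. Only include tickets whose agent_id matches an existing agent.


INNER JOIN keeps only tickets rows whose agent_id matches an id in agents. Walk through each ticket:
  - ticket 1 (Export error): agent_id=2 -> matches Olivia
  - ticket 2 (Null pointer): agent_id=NULL, no match -> dropped
  - ticket 3 (Crash on save): agent_id=2 -> matches Olivia
  - ticket 4 (Bad redirect): agent_id=2 -> matches Olivia
  - ticket 5 (Login fails): agent_id=1 -> matches Aaron
So 1 of 5 rows is dropped.

SQL:
SELECT a.title, b.name AS agent
FROM tickets a
INNER JOIN agents b ON a.agent_id = b.id

Result:
title         | agent 
--------------+-------
Export error  | Olivia
Crash on save | Olivia
Bad redirect  | Olivia
Login fails   | Aaron 


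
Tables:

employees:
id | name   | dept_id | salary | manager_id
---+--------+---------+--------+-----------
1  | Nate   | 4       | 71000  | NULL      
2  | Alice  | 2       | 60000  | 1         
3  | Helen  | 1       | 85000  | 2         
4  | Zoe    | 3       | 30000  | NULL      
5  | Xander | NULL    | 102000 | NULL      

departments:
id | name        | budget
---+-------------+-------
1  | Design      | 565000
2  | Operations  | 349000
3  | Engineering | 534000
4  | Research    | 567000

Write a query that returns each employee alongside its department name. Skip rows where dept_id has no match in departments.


INNER JOIN keeps only employees rows whose dept_id matches an id in departments. Walk through each employee:
  - employee 1 (Nate): dept_id=4 -> matches Research
  - employee 2 (Alice): dept_id=2 -> matches Operations
  - employee 3 (Helen): dept_id=1 -> matches Design
  - employee 4 (Zoe): dept_id=3 -> matches Engineering
  - employee 5 (Xander): dept_id=NULL, no match -> dropped
So 1 of 5 rows is dropped.

SQL:
SELECT a.name, b.name AS department
FROM employees a
INNER JOIN departments b ON a.dept_id = b.id

Result:
name  | department 
------+------------
Nate  | Research   
Alice | Operations 
Helen | Design     
Zoe   | Engineering


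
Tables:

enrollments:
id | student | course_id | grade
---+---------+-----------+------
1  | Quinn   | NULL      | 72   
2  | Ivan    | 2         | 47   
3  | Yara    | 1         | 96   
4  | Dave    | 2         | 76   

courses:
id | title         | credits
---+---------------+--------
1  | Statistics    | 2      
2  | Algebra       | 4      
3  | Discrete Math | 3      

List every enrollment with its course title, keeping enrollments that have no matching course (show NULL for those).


LEFT JOIN keeps every row from enrollments (the left table); where course_id has no match in courses, the course columns become NULL. Walk through each enrollment:
  - enrollment 1 (Quinn): course_id=NULL, no match -> kept with NULL
  - enrollment 2 (Ivan): course_id=2 -> matches Algebra
  - enrollment 3 (Yara): course_id=1 -> matches Statistics
  - enrollment 4 (Dave): course_id=2 -> matches Algebra
All 4 rows appear; 1 has NULL course.

SQL:
SELECT a.student, b.title AS course
FROM enrollments a
LEFT JOIN courses b ON a.course_id = b.id

Result:
student | course    
--------+-----------
Quinn   | NULL      
Ivan    | Algebra   
Yara    | Statistics
Dave    | Algebra   


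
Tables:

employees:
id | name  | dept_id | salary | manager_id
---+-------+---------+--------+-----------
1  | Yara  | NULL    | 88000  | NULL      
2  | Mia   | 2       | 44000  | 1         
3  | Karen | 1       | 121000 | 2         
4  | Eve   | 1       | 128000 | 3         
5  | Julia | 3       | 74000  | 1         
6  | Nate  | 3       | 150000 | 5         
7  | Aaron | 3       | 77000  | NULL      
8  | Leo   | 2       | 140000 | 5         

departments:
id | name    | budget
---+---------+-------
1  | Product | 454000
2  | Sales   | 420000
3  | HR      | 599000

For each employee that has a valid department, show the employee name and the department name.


INNER JOIN keeps only employees rows whose dept_id matches an id in departments. Walk through each employee:
  - employee 1 (Yara): dept_id=NULL, no match -> dropped
  - employee 2 (Mia): dept_id=2 -> matches Sales
  - employee 3 (Karen): dept_id=1 -> matches Product
  - employee 4 (Eve): dept_id=1 -> matches Product
  - employee 5 (Julia): dept_id=3 -> matches HR
  - employee 6 (Nate): dept_id=3 -> matches HR
  - employee 7 (Aaron): dept_id=3 -> matches HR
  - employee 8 (Leo): dept_id=2 -> matches Sales
So 1 of 8 rows is dropped.

SQL:
SELECT a.name, b.name AS department
FROM employees a
INNER JOIN departments b ON a.dept_id = b.id

Result:
name  | department
------+-----------
Mia   | Sales     
Karen | Product   
Eve   | Product   
Julia | HR        
Nate  | HR        
Aaron | HR        
Leo   | Sales     


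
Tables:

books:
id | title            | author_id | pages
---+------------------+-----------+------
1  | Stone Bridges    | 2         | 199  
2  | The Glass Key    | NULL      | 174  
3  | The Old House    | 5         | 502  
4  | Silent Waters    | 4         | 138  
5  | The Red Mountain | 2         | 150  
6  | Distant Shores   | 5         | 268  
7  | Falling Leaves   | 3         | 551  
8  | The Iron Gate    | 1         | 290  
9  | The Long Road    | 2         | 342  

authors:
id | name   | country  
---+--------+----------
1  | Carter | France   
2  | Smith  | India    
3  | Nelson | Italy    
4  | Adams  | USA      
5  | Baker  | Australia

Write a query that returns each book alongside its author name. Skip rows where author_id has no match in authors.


INNER JOIN keeps only books rows whose author_id matches an id in authors. Walk through each book:
  - book 1 (Stone Bridges): author_id=2 -> matches Smith
  - book 2 (The Glass Key): author_id=NULL, no match -> dropped
  - book 3 (The Old House): author_id=5 -> matches Baker
  - book 4 (Silent Waters): author_id=4 -> matches Adams
  - book 5 (The Red Mountain): author_id=2 -> matches Smith
  - book 6 (Distant Shores): author_id=5 -> matches Baker
  - book 7 (Falling Leaves): author_id=3 -> matches Nelson
  - book 8 (The Iron Gate): author_id=1 -> matches Carter
  - book 9 (The Long Road): author_id=2 -> matches Smith
So 1 of 9 rows is dropped.

SQL:
SELECT a.title, b.name AS author
FROM books a
INNER JOIN authors b ON a.author_id = b.id

Result:
title            | author
-----------------+-------
Stone Bridges    | Smith 
The Old House    | Baker 
Silent Waters    | Adams 
The Red Mountain | Smith 
Distant Shores   | Baker 
Falling Leaves   | Nelson
The Iron Gate    | Carter
The Long Road    | Smith 


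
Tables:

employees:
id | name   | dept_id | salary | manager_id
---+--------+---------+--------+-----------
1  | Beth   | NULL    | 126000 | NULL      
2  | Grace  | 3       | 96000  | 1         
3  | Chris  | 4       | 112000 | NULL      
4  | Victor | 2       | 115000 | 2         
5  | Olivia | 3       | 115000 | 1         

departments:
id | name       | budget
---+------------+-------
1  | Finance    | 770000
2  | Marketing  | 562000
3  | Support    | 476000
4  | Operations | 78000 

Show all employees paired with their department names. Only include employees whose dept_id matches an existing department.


INNER JOIN keeps only employees rows whose dept_id matches an id in departments. Walk through each employee:
  - employee 1 (Beth): dept_id=NULL, no match -> dropped
  - employee 2 (Grace): dept_id=3 -> matches Support
  - employee 3 (Chris): dept_id=4 -> matches Operations
  - employee 4 (Victor): dept_id=2 -> matches Marketing
  - employee 5 (Olivia): dept_id=3 -> matches Support
So 1 of 5 rows is dropped.

SQL:
SELECT a.name, b.name AS department
FROM employees a
INNER JOIN departments b ON a.dept_id = b.id

Result:
name   | department
-------+-----------
Grace  | Support   
Chris  | Operations
Victor | Marketing 
Olivia | Support   


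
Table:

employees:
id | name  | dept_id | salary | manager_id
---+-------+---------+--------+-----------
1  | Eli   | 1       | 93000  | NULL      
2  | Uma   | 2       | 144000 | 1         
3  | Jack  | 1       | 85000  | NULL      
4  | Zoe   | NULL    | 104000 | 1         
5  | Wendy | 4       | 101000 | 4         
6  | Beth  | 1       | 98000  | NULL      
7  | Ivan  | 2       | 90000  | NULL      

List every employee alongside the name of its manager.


This is a self-join: employees is joined to a second copy of itself, matching each row's manager_id to another row's id. Use LEFT JOIN so rows with manager_id=NULL are kept.
  - employee 1 (Eli): manager_id=NULL -> NULL
  - employee 2 (Uma): manager_id=1 -> Eli
  - employee 3 (Jack): manager_id=NULL -> NULL
  - employee 4 (Zoe): manager_id=1 -> Eli
  - employee 5 (Wendy): manager_id=4 -> Zoe
  - employee 6 (Beth): manager_id=NULL -> NULL
  - employee 7 (Ivan): manager_id=NULL -> NULL

SQL:
SELECT a.name AS item, b.name AS manager
FROM employees a
LEFT JOIN employees b ON a.manager_id = b.id

Result:
item  | manager
------+--------
Eli   | NULL   
Uma   | Eli    
Jack  | NULL   
Zoe   | Eli    
Wendy | Zoe    
Beth  | NULL   
Ivan  | NULL   


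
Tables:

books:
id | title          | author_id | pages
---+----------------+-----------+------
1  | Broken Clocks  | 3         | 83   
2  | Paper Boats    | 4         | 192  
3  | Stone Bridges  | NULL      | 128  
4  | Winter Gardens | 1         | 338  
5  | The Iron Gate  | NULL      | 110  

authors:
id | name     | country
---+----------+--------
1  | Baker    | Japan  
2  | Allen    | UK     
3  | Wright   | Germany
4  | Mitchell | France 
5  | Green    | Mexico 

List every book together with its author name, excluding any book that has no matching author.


INNER JOIN keeps only books rows whose author_id matches an id in authors. Walk through each book:
  - book 1 (Broken Clocks): author_id=3 -> matches Wright
  - book 2 (Paper Boats): author_id=4 -> matches Mitchell
  - book 3 (Stone Bridges): author_id=NULL, no match -> dropped
  - book 4 (Winter Gardens): author_id=1 -> matches Baker
  - book 5 (The Iron Gate): author_id=NULL, no match -> dropped
So 2 of 5 rows are dropped.

SQL:
SELECT a.title, b.name AS author
FROM books a
INNER JOIN authors b ON a.author_id = b.id

Result:
title          | author  
---------------+---------
Broken Clocks  | Wright  
Paper Boats    | Mitchell
Winter Gardens | Baker   


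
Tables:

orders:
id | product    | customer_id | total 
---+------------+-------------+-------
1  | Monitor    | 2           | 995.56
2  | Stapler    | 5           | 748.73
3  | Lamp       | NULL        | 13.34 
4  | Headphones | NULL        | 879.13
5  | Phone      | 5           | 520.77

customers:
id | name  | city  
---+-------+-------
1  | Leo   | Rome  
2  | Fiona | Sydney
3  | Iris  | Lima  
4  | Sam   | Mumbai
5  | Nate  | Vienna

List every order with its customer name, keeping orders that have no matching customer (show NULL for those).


LEFT JOIN keeps every row from orders (the left table); where customer_id has no match in customers, the customer columns become NULL. Walk through each order:
  - order 1 (Monitor): customer_id=2 -> matches Fiona
  - order 2 (Stapler): customer_id=5 -> matches Nate
  - order 3 (Lamp): customer_id=NULL, no match -> kept with NULL
  - order 4 (Headphones): customer_id=NULL, no match -> kept with NULL
  - order 5 (Phone): customer_id=5 -> matches Nate
All 5 rows appear; 2 have NULL customer.

SQL:
SELECT a.product, b.name AS customer
FROM orders a
LEFT JOIN customers b ON a.customer_id = b.id

Result:
product    | customer
-----------+---------
Monitor    | Fiona   
Stapler    | Nate    
Lamp       | NULL    
Headphones | NULL    
Phone      | Nate    


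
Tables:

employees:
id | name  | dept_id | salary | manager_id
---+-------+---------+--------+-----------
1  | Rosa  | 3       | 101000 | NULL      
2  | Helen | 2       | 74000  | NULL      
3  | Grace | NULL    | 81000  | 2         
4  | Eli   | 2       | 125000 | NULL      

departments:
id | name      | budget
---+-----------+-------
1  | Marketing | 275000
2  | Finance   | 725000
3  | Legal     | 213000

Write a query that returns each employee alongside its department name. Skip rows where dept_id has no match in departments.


INNER JOIN keeps only employees rows whose dept_id matches an id in departments. Walk through each employee:
  - employee 1 (Rosa): dept_id=3 -> matches Legal
  - employee 2 (Helen): dept_id=2 -> matches Finance
  - employee 3 (Grace): dept_id=NULL, no match -> dropped
  - employee 4 (Eli): dept_id=2 -> matches Finance
So 1 of 4 rows is dropped.

SQL:
SELECT a.name, b.name AS department
FROM employees a
INNER JOIN departments b ON a.dept_id = b.id

Result:
name  | department
------+-----------
Rosa  | Legal     
Helen | Finance   
Eli   | Finance   


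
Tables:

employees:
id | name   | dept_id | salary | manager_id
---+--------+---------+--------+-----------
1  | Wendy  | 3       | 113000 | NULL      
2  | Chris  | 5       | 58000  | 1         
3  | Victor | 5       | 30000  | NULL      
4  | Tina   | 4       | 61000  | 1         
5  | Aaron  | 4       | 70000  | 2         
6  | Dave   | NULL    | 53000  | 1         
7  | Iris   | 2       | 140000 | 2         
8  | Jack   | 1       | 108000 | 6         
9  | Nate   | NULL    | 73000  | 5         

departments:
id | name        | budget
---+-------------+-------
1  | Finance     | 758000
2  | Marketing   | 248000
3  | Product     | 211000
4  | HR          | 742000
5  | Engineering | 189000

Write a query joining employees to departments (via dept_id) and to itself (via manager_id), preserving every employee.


Two LEFT JOINs from the same base table employees: one to departments via dept_id, one to employees itself via manager_id. Both are LEFT so every employee is preserved.
Match against departments:
  - employee 1 (Wendy): dept_id=3 -> matches Product
  - employee 2 (Chris): dept_id=5 -> matches Engineering
  - employee 3 (Victor): dept_id=5 -> matches Engineering
  - employee 4 (Tina): dept_id=4 -> matches HR
  - employee 5 (Aaron): dept_id=4 -> matches HR
  - employee 6 (Dave): dept_id=NULL, no match -> kept with NULL
  - employee 7 (Iris): dept_id=2 -> matches Marketing
  - employee 8 (Jack): dept_id=1 -> matches Finance
  - employee 9 (Nate): dept_id=NULL, no match -> kept with NULL
Match against employees (self):
  - employee 1 (Wendy): manager_id=NULL -> NULL
  - employee 2 (Chris): manager_id=1 -> Wendy
  - employee 3 (Victor): manager_id=NULL -> NULL
  - employee 4 (Tina): manager_id=1 -> Wendy
  - employee 5 (Aaron): manager_id=2 -> Chris
  - employee 6 (Dave): manager_id=1 -> Wendy
  - employee 7 (Iris): manager_id=2 -> Chris
  - employee 8 (Jack): manager_id=6 -> Dave
  - employee 9 (Nate): manager_id=5 -> Aaron

SQL:
SELECT a.name, b.name AS department, c.name AS manager
FROM employees a
LEFT JOIN departments b ON a.dept_id = b.id
LEFT JOIN employees c ON a.manager_id = c.id

Result:
name   | department  | manager
-------+-------------+--------
Wendy  | Product     | NULL   
Chris  | Engineering | Wendy  
Victor | Engineering | NULL   
Tina   | HR          | Wendy  
Aaron  | HR          | Chris  
Dave   | NULL        | Wendy  
Iris   | Marketing   | Chris  
Jack   | Finance     | Dave   
Nate   | NULL        | Aaron  


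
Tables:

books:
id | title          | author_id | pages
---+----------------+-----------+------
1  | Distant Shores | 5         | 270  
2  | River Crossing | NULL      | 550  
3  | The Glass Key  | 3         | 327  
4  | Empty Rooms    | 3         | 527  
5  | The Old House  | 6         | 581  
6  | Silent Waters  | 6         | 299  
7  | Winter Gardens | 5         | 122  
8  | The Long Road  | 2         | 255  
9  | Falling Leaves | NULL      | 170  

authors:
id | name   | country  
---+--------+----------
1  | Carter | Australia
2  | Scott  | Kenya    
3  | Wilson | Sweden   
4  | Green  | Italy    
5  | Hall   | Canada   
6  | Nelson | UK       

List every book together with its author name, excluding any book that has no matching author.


INNER JOIN keeps only books rows whose author_id matches an id in authors. Walk through each book:
  - book 1 (Distant Shores): author_id=5 -> matches Hall
  - book 2 (River Crossing): author_id=NULL, no match -> dropped
  - book 3 (The Glass Key): author_id=3 -> matches Wilson
  - book 4 (Empty Rooms): author_id=3 -> matches Wilson
  - book 5 (The Old House): author_id=6 -> matches Nelson
  - book 6 (Silent Waters): author_id=6 -> matches Nelson
  - book 7 (Winter Gardens): author_id=5 -> matches Hall
  - book 8 (The Long Road): author_id=2 -> matches Scott
  - book 9 (Falling Leaves): author_id=NULL, no match -> dropped
So 2 of 9 rows are dropped.

SQL:
SELECT a.title, b.name AS author
FROM books a
INNER JOIN authors b ON a.author_id = b.id

Result:
title          | author
---------------+-------
Distant Shores | Hall  
The Glass Key  | Wilson
Empty Rooms    | Wilson
The Old House  | Nelson
Silent Waters  | Nelson
Winter Gardens | Hall  
The Long Road  | Scott 


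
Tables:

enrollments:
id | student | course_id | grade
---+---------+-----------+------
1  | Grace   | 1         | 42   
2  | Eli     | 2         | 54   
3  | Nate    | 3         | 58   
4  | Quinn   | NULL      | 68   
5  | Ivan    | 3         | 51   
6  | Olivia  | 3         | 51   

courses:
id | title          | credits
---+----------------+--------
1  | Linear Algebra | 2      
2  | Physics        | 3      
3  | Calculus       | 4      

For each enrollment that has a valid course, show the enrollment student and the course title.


INNER JOIN keeps only enrollments rows whose course_id matches an id in courses. Walk through each enrollment:
  - enrollment 1 (Grace): course_id=1 -> matches Linear Algebra
  - enrollment 2 (Eli): course_id=2 -> matches Physics
  - enrollment 3 (Nate): course_id=3 -> matches Calculus
  - enrollment 4 (Quinn): course_id=NULL, no match -> dropped
  - enrollment 5 (Ivan): course_id=3 -> matches Calculus
  - enrollment 6 (Olivia): course_id=3 -> matches Calculus
So 1 of 6 rows is dropped.

SQL:
SELECT a.student, b.title AS course
FROM enrollments a
INNER JOIN courses b ON a.course_id = b.id

Result:
student | course        
--------+---------------
Grace   | Linear Algebra
Eli     | Physics       
Nate    | Calculus      
Ivan    | Calculus      
Olivia  | Calculus      


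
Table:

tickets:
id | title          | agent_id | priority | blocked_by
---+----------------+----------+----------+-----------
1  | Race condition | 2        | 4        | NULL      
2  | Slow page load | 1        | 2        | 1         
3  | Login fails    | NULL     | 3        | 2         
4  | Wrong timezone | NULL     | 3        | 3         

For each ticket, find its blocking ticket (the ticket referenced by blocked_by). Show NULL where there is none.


This is a self-join: tickets is joined to a second copy of itself, matching each row's blocked_by to another row's id. Use LEFT JOIN so rows with blocked_by=NULL are kept.
  - ticket 1 (Race condition): blocked_by=NULL -> NULL
  - ticket 2 (Slow page load): blocked_by=1 -> Race condition
  - ticket 3 (Login fails): blocked_by=2 -> Slow page load
  - ticket 4 (Wrong timezone): blocked_by=3 -> Login fails

SQL:
SELECT a.title AS item, b.title AS blocked_by
FROM tickets a
LEFT JOIN tickets b ON a.blocked_by = b.id

Result:
item           | blocked_by    
---------------+---------------
Race condition | NULL          
Slow page load | Race condition
Login fails    | Slow page load
Wrong timezone | Login fails   


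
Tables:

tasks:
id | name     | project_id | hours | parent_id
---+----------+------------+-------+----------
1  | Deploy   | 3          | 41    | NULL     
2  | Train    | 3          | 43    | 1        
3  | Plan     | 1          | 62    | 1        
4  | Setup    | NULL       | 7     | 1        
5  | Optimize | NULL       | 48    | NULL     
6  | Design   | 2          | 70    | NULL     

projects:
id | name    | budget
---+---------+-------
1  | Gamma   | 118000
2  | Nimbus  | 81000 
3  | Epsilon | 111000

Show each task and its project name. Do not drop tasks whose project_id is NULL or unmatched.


LEFT JOIN keeps every row from tasks (the left table); where project_id has no match in projects, the project columns become NULL. Walk through each task:
  - task 1 (Deploy): project_id=3 -> matches Epsilon
  - task 2 (Train): project_id=3 -> matches Epsilon
  - task 3 (Plan): project_id=1 -> matches Gamma
  - task 4 (Setup): project_id=NULL, no match -> kept with NULL
  - task 5 (Optimize): project_id=NULL, no match -> kept with NULL
  - task 6 (Design): project_id=2 -> matches Nimbus
All 6 rows appear; 2 have NULL project.

SQL:
SELECT a.name, b.name AS project
FROM tasks a
LEFT JOIN projects b ON a.project_id = b.id

Result:
name     | project
---------+--------
Deploy   | Epsilon
Train    | Epsilon
Plan     | Gamma  
Setup    | NULL   
Optimize | NULL   
Design   | Nimbus 


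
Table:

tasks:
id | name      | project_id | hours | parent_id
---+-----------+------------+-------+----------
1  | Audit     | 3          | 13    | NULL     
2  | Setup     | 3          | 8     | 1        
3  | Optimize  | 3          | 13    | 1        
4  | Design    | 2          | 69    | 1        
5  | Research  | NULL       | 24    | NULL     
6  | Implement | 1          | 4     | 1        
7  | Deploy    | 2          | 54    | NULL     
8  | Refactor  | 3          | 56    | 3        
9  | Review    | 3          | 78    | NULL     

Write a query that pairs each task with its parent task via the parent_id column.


This is a self-join: tasks is joined to a second copy of itself, matching each row's parent_id to another row's id. Use LEFT JOIN so rows with parent_id=NULL are kept.
  - task 1 (Audit): parent_id=NULL -> NULL
  - task 2 (Setup): parent_id=1 -> Audit
  - task 3 (Optimize): parent_id=1 -> Audit
  - task 4 (Design): parent_id=1 -> Audit
  - task 5 (Research): parent_id=NULL -> NULL
  - task 6 (Implement): parent_id=1 -> Audit
  - task 7 (Deploy): parent_id=NULL -> NULL
  - task 8 (Refactor): parent_id=3 -> Optimize
  - task 9 (Review): parent_id=NULL -> NULL

SQL:
SELECT a.name AS item, b.name AS parent
FROM tasks a
LEFT JOIN tasks b ON a.parent_id = b.id

Result:
item      | parent  
----------+---------
Audit     | NULL    
Setup     | Audit   
Optimize  | Audit   
Design    | Audit   
Research  | NULL    
Implement | Audit   
Deploy    | NULL    
Refactor  | Optimize
Review    | NULL    


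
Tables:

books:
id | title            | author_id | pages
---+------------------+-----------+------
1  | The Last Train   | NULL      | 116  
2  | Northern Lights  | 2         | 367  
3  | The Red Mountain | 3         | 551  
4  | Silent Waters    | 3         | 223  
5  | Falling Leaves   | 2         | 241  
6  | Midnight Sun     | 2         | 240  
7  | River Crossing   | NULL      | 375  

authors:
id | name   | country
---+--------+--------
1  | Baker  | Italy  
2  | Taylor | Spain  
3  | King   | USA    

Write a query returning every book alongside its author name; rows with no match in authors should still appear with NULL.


LEFT JOIN keeps every row from books (the left table); where author_id has no match in authors, the author columns become NULL. Walk through each book:
  - book 1 (The Last Train): author_id=NULL, no match -> kept with NULL
  - book 2 (Northern Lights): author_id=2 -> matches Taylor
  - book 3 (The Red Mountain): author_id=3 -> matches King
  - book 4 (Silent Waters): author_id=3 -> matches King
  - book 5 (Falling Leaves): author_id=2 -> matches Taylor
  - book 6 (Midnight Sun): author_id=2 -> matches Taylor
  - book 7 (River Crossing): author_id=NULL, no match -> kept with NULL
All 7 rows appear; 2 have NULL author.

SQL:
SELECT a.title, b.name AS author
FROM books a
LEFT JOIN authors b ON a.author_id = b.id

Result:
title            | author
-----------------+-------
The Last Train   | NULL  
Northern Lights  | Taylor
The Red Mountain | King  
Silent Waters    | King  
Falling Leaves   | Taylor
Midnight Sun     | Taylor
River Crossing   | NULL  


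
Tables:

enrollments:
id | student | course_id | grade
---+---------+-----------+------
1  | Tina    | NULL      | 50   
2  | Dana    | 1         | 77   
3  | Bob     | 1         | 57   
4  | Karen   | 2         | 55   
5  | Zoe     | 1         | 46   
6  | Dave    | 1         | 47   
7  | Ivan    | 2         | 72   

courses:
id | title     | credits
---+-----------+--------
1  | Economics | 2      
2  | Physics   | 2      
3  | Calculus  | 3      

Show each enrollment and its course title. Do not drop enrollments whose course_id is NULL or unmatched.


LEFT JOIN keeps every row from enrollments (the left table); where course_id has no match in courses, the course columns become NULL. Walk through each enrollment:
  - enrollment 1 (Tina): course_id=NULL, no match -> kept with NULL
  - enrollment 2 (Dana): course_id=1 -> matches Economics
  - enrollment 3 (Bob): course_id=1 -> matches Economics
  - enrollment 4 (Karen): course_id=2 -> matches Physics
  - enrollment 5 (Zoe): course_id=1 -> matches Economics
  - enrollment 6 (Dave): course_id=1 -> matches Economics
  - enrollment 7 (Ivan): course_id=2 -> matches Physics
All 7 rows appear; 1 has NULL course.

SQL:
SELECT a.student, b.title AS course
FROM enrollments a
LEFT JOIN courses b ON a.course_id = b.id

Result:
student | course   
--------+----------
Tina    | NULL     
Dana    | Economics
Bob     | Economics
Karen   | Physics  
Zoe     | Economics
Dave    | Economics
Ivan    | Physics  


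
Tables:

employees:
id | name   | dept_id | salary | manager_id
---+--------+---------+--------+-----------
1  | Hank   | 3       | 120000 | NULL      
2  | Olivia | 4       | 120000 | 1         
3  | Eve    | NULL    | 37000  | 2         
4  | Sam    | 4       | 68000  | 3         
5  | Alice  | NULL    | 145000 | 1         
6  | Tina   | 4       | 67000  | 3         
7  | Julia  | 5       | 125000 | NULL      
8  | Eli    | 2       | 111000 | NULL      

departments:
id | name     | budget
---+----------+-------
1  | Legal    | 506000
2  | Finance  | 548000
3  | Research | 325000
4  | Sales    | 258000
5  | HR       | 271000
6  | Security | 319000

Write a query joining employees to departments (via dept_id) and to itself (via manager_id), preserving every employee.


Two LEFT JOINs from the same base table employees: one to departments via dept_id, one to employees itself via manager_id. Both are LEFT so every employee is preserved.
Match against departments:
  - employee 1 (Hank): dept_id=3 -> matches Research
  - employee 2 (Olivia): dept_id=4 -> matches Sales
  - employee 3 (Eve): dept_id=NULL, no match -> kept with NULL
  - employee 4 (Sam): dept_id=4 -> matches Sales
  - employee 5 (Alice): dept_id=NULL, no match -> kept with NULL
  - employee 6 (Tina): dept_id=4 -> matches Sales
  - employee 7 (Julia): dept_id=5 -> matches HR
  - employee 8 (Eli): dept_id=2 -> matches Finance
Match against employees (self):
  - employee 1 (Hank): manager_id=NULL -> NULL
  - employee 2 (Olivia): manager_id=1 -> Hank
  - employee 3 (Eve): manager_id=2 -> Olivia
  - employee 4 (Sam): manager_id=3 -> Eve
  - employee 5 (Alice): manager_id=1 -> Hank
  - employee 6 (Tina): manager_id=3 -> Eve
  - employee 7 (Julia): manager_id=NULL -> NULL
  - employee 8 (Eli): manager_id=NULL -> NULL

SQL:
SELECT a.name, b.name AS department, c.name AS manager
FROM employees a
LEFT JOIN departments b ON a.dept_id = b.id
LEFT JOIN employees c ON a.manager_id = c.id

Result:
name   | department | manager
-------+------------+--------
Hank   | Research   | NULL   
Olivia | Sales      | Hank   
Eve    | NULL       | Olivia 
Sam    | Sales      | Eve    
Alice  | NULL       | Hank   
Tina   | Sales      | Eve    
Julia  | HR         | NULL   
Eli    | Finance    | NULL   


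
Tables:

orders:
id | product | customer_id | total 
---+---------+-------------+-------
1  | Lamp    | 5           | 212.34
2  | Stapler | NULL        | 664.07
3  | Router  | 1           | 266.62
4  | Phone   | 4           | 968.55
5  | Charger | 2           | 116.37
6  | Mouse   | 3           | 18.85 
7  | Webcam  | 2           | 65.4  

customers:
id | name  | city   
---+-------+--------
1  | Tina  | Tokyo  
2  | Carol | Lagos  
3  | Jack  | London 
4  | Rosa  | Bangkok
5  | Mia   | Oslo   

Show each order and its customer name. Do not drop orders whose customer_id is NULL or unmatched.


LEFT JOIN keeps every row from orders (the left table); where customer_id has no match in customers, the customer columns become NULL. Walk through each order:
  - order 1 (Lamp): customer_id=5 -> matches Mia
  - order 2 (Stapler): customer_id=NULL, no match -> kept with NULL
  - order 3 (Router): customer_id=1 -> matches Tina
  - order 4 (Phone): customer_id=4 -> matches Rosa
  - order 5 (Charger): customer_id=2 -> matches Carol
  - order 6 (Mouse): customer_id=3 -> matches Jack
  - order 7 (Webcam): customer_id=2 -> matches Carol
All 7 rows appear; 1 has NULL customer.

SQL:
SELECT a.product, b.name AS customer
FROM orders a
LEFT JOIN customers b ON a.customer_id = b.id

Result:
product | customer
--------+---------
Lamp    | Mia     
Stapler | NULL    
Router  | Tina    
Phone   | Rosa    
Charger | Carol   
Mouse   | Jack    
Webcam  | Carol   


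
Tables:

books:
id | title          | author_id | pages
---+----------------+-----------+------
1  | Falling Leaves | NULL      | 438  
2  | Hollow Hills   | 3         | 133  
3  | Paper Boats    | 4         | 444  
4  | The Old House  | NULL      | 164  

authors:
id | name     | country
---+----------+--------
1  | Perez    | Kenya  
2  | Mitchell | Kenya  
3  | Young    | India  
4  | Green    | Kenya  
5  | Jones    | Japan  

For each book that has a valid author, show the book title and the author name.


INNER JOIN keeps only books rows whose author_id matches an id in authors. Walk through each book:
  - book 1 (Falling Leaves): author_id=NULL, no match -> dropped
  - book 2 (Hollow Hills): author_id=3 -> matches Young
  - book 3 (Paper Boats): author_id=4 -> matches Green
  - book 4 (The Old House): author_id=NULL, no match -> dropped
So 2 of 4 rows are dropped.

SQL:
SELECT a.title, b.name AS author
FROM books a
INNER JOIN authors b ON a.author_id = b.id

Result:
title        | author
-------------+-------
Hollow Hills | Young 
Paper Boats  | Green 


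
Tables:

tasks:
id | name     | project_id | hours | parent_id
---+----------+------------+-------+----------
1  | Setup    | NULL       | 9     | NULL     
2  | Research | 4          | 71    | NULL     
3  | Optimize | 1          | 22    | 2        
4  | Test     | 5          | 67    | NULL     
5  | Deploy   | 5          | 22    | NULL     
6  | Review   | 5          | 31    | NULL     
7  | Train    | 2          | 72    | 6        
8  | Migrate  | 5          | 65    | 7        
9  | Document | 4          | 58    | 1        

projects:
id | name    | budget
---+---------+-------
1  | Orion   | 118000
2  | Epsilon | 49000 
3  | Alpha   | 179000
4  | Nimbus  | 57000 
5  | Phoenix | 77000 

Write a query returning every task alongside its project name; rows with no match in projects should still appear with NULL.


LEFT JOIN keeps every row from tasks (the left table); where project_id has no match in projects, the project columns become NULL. Walk through each task:
  - task 1 (Setup): project_id=NULL, no match -> kept with NULL
  - task 2 (Research): project_id=4 -> matches Nimbus
  - task 3 (Optimize): project_id=1 -> matches Orion
  - task 4 (Test): project_id=5 -> matches Phoenix
  - task 5 (Deploy): project_id=5 -> matches Phoenix
  - task 6 (Review): project_id=5 -> matches Phoenix
  - task 7 (Train): project_id=2 -> matches Epsilon
  - task 8 (Migrate): project_id=5 -> matches Phoenix
  - task 9 (Document): project_id=4 -> matches Nimbus
All 9 rows appear; 1 has NULL project.

SQL:
SELECT a.name, b.name AS project
FROM tasks a
LEFT JOIN projects b ON a.project_id = b.id

Result:
name     | project
---------+--------
Setup    | NULL   
Research | Nimbus 
Optimize | Orion  
Test     | Phoenix
Deploy   | Phoenix
Review   | Phoenix
Train    | Epsilon
Migrate  | Phoenix
Document | Nimbus 


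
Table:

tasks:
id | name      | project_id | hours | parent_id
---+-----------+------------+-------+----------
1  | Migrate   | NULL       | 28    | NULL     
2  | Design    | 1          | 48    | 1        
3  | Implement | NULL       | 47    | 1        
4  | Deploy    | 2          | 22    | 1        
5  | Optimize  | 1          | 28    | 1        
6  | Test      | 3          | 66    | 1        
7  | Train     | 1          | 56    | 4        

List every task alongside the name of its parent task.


This is a self-join: tasks is joined to a second copy of itself, matching each row's parent_id to another row's id. Use LEFT JOIN so rows with parent_id=NULL are kept.
  - task 1 (Migrate): parent_id=NULL -> NULL
  - task 2 (Design): parent_id=1 -> Migrate
  - task 3 (Implement): parent_id=1 -> Migrate
  - task 4 (Deploy): parent_id=1 -> Migrate
  - task 5 (Optimize): parent_id=1 -> Migrate
  - task 6 (Test): parent_id=1 -> Migrate
  - task 7 (Train): parent_id=4 -> Deploy

SQL:
SELECT a.name AS item, b.name AS parent
FROM tasks a
LEFT JOIN tasks b ON a.parent_id = b.id

Result:
item      | parent 
----------+--------
Migrate   | NULL   
Design    | Migrate
Implement | Migrate
Deploy    | Migrate
Optimize  | Migrate
Test      | Migrate
Train     | Deploy 


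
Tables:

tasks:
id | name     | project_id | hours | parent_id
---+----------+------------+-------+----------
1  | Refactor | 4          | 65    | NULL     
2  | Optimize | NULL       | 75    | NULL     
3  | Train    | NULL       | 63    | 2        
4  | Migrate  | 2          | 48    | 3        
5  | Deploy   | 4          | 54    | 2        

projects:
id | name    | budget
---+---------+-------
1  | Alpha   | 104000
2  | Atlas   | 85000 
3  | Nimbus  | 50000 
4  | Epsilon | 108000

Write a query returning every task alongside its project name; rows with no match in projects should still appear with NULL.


LEFT JOIN keeps every row from tasks (the left table); where project_id has no match in projects, the project columns become NULL. Walk through each task:
  - task 1 (Refactor): project_id=4 -> matches Epsilon
  - task 2 (Optimize): project_id=NULL, no match -> kept with NULL
  - task 3 (Train): project_id=NULL, no match -> kept with NULL
  - task 4 (Migrate): project_id=2 -> matches Atlas
  - task 5 (Deploy): project_id=4 -> matches Epsilon
All 5 rows appear; 2 have NULL project.

SQL:
SELECT a.name, b.name AS project
FROM tasks a
LEFT JOIN projects b ON a.project_id = b.id

Result:
name     | project
---------+--------
Refactor | Epsilon
Optimize | NULL   
Train    | NULL   
Migrate  | Atlas  
Deploy   | Epsilon


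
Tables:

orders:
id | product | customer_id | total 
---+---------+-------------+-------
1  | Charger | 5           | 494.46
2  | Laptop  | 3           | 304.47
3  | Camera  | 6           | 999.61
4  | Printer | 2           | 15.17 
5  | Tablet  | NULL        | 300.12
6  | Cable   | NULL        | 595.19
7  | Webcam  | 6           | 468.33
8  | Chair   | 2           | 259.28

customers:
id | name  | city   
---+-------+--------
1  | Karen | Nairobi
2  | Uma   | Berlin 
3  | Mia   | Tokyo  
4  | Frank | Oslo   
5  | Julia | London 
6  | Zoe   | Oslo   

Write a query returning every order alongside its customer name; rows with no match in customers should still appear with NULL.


LEFT JOIN keeps every row from orders (the left table); where customer_id has no match in customers, the customer columns become NULL. Walk through each order:
  - order 1 (Charger): customer_id=5 -> matches Julia
  - order 2 (Laptop): customer_id=3 -> matches Mia
  - order 3 (Camera): customer_id=6 -> matches Zoe
  - order 4 (Printer): customer_id=2 -> matches Uma
  - order 5 (Tablet): customer_id=NULL, no match -> kept with NULL
  - order 6 (Cable): customer_id=NULL, no match -> kept with NULL
  - order 7 (Webcam): customer_id=6 -> matches Zoe
  - order 8 (Chair): customer_id=2 -> matches Uma
All 8 rows appear; 2 have NULL customer.

SQL:
SELECT a.product, b.name AS customer
FROM orders a
LEFT JOIN customers b ON a.customer_id = b.id

Result:
product | customer
--------+---------
Charger | Julia   
Laptop  | Mia     
Camera  | Zoe     
Printer | Uma     
Tablet  | NULL    
Cable   | NULL    
Webcam  | Zoe     
Chair   | Uma     


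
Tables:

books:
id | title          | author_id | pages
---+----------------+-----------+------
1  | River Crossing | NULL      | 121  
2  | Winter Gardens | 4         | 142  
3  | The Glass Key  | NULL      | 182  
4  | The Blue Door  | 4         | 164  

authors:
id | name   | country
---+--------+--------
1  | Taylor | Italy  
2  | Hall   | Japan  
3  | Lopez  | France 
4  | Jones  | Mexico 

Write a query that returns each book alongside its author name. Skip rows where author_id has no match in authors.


INNER JOIN keeps only books rows whose author_id matches an id in authors. Walk through each book:
  - book 1 (River Crossing): author_id=NULL, no match -> dropped
  - book 2 (Winter Gardens): author_id=4 -> matches Jones
  - book 3 (The Glass Key): author_id=NULL, no match -> dropped
  - book 4 (The Blue Door): author_id=4 -> matches Jones
So 2 of 4 rows are dropped.

SQL:
SELECT a.title, b.name AS author
FROM books a
INNER JOIN authors b ON a.author_id = b.id

Result:
title          | author
---------------+-------
Winter Gardens | Jones 
The Blue Door  | Jones 


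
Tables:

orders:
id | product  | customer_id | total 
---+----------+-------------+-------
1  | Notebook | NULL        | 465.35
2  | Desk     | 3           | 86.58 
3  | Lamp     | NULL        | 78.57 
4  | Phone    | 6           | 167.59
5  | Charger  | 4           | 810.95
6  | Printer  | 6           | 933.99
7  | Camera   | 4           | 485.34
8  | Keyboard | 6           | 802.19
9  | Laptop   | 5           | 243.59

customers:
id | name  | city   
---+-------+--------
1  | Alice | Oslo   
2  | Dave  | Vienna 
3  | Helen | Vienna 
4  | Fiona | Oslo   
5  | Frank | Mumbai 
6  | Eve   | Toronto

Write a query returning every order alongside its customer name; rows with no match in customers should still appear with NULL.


LEFT JOIN keeps every row from orders (the left table); where customer_id has no match in customers, the customer columns become NULL. Walk through each order:
  - order 1 (Notebook): customer_id=NULL, no match -> kept with NULL
  - order 2 (Desk): customer_id=3 -> matches Helen
  - order 3 (Lamp): customer_id=NULL, no match -> kept with NULL
  - order 4 (Phone): customer_id=6 -> matches Eve
  - order 5 (Charger): customer_id=4 -> matches Fiona
  - order 6 (Printer): customer_id=6 -> matches Eve
  - order 7 (Camera): customer_id=4 -> matches Fiona
  - order 8 (Keyboard): customer_id=6 -> matches Eve
  - order 9 (Laptop): customer_id=5 -> matches Frank
All 9 rows appear; 2 have NULL customer.

SQL:
SELECT a.product, b.name AS customer
FROM orders a
LEFT JOIN customers b ON a.customer_id = b.id

Result:
product  | customer
---------+---------
Notebook | NULL    
Desk     | Helen   
Lamp     | NULL    
Phone    | Eve     
Charger  | Fiona   
Printer  | Eve     
Camera   | Fiona   
Keyboard | Eve     
Laptop   | Frank   
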